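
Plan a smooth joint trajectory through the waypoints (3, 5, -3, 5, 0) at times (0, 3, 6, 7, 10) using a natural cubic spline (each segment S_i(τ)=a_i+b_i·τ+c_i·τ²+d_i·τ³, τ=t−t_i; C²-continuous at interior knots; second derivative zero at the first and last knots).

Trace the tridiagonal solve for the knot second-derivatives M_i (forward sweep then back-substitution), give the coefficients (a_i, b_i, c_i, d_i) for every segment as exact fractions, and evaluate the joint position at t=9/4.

  seg 0: a=3 b=647/228 c=0 d=-55/228
  seg 1: a=5 b=-419/114 c=-165/76 d=1715/2052
  seg 2: a=-3 b=1337/228 c=305/57 d=-733/228
  seg 3: a=5 b=263/38 c=-979/228 d=979/2052
S(9/4) = 32283/4864

Δ: Δ0=2/3, Δ1=-8/3, Δ2=8, Δ3=-5/3
row 1: diag=12, rhs=-20; c'=1/4, d'=-5/3
row 2: denom=8−3·1/4=29/4; d'=(64−3·-5/3)/(29/4)=276/29
row 3: denom=8−1·4/29=228/29; d'=(-58−1·276/29)/(228/29)=-979/114
back: M3=-979/114
back: M2=276/29−4/29·-979/114=610/57
back: M1=-5/3−1/4·610/57=-165/38
M: M0=0, M1=-165/38, M2=610/57, M3=-979/114, M4=0
seg 0: a=3, c=M0/2=0, d=(M1−M0)/(6·3)=-55/228, b=Δ0−h0·(2M0+M1)/6=647/228
seg 1: a=5, c=M1/2=-165/76, d=(M2−M1)/(6·3)=1715/2052, b=Δ1−h1·(2M1+M2)/6=-419/114
seg 2: a=-3, c=M2/2=305/57, d=(M3−M2)/(6·1)=-733/228, b=Δ2−h2·(2M2+M3)/6=1337/228
seg 3: a=5, c=M3/2=-979/228, d=(M4−M3)/(6·3)=979/2052, b=Δ3−h3·(2M3+M4)/6=263/38
t_q=9/4 → seg 0, τ=9/4; S=3+647/228·τ+0·τ²+-55/228·τ³=32283/4864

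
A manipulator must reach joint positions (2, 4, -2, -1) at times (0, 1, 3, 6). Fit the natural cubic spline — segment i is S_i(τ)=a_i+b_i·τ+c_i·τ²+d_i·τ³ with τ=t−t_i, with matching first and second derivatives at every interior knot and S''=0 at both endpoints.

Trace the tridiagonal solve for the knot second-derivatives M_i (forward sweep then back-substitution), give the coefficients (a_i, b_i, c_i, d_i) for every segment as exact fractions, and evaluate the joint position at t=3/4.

  seg 0: a=2 b=253/84 c=0 d=-85/84
  seg 1: a=4 b=-1/42 c=-85/28 d=65/84
  seg 2: a=-2 b=-121/42 c=45/28 d=-5/28
S(3/4) = 981/256

Δ: Δ0=2, Δ1=-3, Δ2=1/3
row 1: diag=6, rhs=-30; c'=1/3, d'=-5
row 2: denom=10−2·1/3=28/3; d'=(20−2·-5)/(28/3)=45/14
back: M2=45/14
back: M1=-5−1/3·45/14=-85/14
M: M0=0, M1=-85/14, M2=45/14, M3=0
seg 0: a=2, c=M0/2=0, d=(M1−M0)/(6·1)=-85/84, b=Δ0−h0·(2M0+M1)/6=253/84
seg 1: a=4, c=M1/2=-85/28, d=(M2−M1)/(6·2)=65/84, b=Δ1−h1·(2M1+M2)/6=-1/42
seg 2: a=-2, c=M2/2=45/28, d=(M3−M2)/(6·3)=-5/28, b=Δ2−h2·(2M2+M3)/6=-121/42
t_q=3/4 → seg 0, τ=3/4; S=2+253/84·τ+0·τ²+-85/84·τ³=981/256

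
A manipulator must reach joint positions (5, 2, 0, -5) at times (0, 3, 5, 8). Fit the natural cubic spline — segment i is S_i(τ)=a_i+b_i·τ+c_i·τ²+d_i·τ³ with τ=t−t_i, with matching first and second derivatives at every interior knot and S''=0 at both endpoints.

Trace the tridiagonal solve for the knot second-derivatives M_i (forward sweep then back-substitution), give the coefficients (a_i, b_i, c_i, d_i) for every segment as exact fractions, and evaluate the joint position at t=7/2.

  seg 0: a=5 b=-25/24 c=0 d=1/216
  seg 1: a=2 b=-11/12 c=1/24 d=-1/24
  seg 2: a=0 b=-5/4 c=-5/24 d=5/216
S(7/2) = 99/64

Δ: Δ0=-1, Δ1=-1, Δ2=-5/3
row 1: diag=10, rhs=0; c'=1/5, d'=0
row 2: denom=10−2·1/5=48/5; d'=(-4−2·0)/(48/5)=-5/12
back: M2=-5/12
back: M1=0−1/5·-5/12=1/12
M: M0=0, M1=1/12, M2=-5/12, M3=0
seg 0: a=5, c=M0/2=0, d=(M1−M0)/(6·3)=1/216, b=Δ0−h0·(2M0+M1)/6=-25/24
seg 1: a=2, c=M1/2=1/24, d=(M2−M1)/(6·2)=-1/24, b=Δ1−h1·(2M1+M2)/6=-11/12
seg 2: a=0, c=M2/2=-5/24, d=(M3−M2)/(6·3)=5/216, b=Δ2−h2·(2M2+M3)/6=-5/4
t_q=7/2 → seg 1, τ=1/2; S=2+-11/12·τ+1/24·τ²+-1/24·τ³=99/64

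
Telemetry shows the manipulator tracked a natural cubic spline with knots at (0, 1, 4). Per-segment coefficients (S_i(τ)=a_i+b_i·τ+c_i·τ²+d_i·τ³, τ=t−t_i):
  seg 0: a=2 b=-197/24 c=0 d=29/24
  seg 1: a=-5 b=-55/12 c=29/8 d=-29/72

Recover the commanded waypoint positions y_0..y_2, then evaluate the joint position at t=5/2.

y_0=2 y_1=-5 y_2=3
S(5/2) = -325/64

y_0 = S_0(0) = a_0 = 2
y_1 = S_1(0) = a_1 = -5
y_2 = S_1(3) = 3
t_q=5/2 is in segment 1 (τ=3/2); S_1(τ)=-325/64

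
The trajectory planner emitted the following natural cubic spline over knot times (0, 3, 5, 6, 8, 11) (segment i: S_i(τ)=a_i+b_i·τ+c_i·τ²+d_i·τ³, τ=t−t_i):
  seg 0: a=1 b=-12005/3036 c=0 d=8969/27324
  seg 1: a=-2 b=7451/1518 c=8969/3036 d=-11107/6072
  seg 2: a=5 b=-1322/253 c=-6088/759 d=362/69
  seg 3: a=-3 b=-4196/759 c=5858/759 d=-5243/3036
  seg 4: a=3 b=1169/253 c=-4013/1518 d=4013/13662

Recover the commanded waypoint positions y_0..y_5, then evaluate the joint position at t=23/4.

y_0=1 y_1=-2 y_2=5 y_3=-3 y_4=3 y_5=1
S(23/4) = -9857/8096

y_0 = S_0(0) = a_0 = 1
y_1 = S_1(0) = a_1 = -2
y_2 = S_2(0) = a_2 = 5
y_3 = S_3(0) = a_3 = -3
y_4 = S_4(0) = a_4 = 3
y_5 = S_4(3) = 1
t_q=23/4 is in segment 2 (τ=3/4); S_2(τ)=-9857/8096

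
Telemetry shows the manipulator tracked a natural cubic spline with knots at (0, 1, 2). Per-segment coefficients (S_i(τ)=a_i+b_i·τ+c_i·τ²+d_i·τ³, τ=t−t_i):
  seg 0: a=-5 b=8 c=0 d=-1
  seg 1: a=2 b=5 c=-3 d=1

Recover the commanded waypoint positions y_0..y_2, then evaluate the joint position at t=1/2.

y_0 = S_0(0) = a_0 = -5
y_1 = S_1(0) = a_1 = 2
y_2 = S_1(1) = 5
t_q=1/2 is in segment 0 (τ=1/2); S_0(τ)=-9/8

y_0=-5 y_1=2 y_2=5
S(1/2) = -9/8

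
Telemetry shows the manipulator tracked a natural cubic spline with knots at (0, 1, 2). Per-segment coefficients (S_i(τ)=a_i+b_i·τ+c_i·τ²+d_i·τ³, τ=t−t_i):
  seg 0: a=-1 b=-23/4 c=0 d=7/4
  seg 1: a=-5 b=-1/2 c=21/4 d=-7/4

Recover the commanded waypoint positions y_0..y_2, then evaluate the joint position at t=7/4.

y_0 = S_0(0) = a_0 = -1
y_1 = S_1(0) = a_1 = -5
y_2 = S_1(1) = -2
t_q=7/4 is in segment 1 (τ=3/4); S_1(τ)=-809/256

y_0=-1 y_1=-5 y_2=-2
S(7/4) = -809/256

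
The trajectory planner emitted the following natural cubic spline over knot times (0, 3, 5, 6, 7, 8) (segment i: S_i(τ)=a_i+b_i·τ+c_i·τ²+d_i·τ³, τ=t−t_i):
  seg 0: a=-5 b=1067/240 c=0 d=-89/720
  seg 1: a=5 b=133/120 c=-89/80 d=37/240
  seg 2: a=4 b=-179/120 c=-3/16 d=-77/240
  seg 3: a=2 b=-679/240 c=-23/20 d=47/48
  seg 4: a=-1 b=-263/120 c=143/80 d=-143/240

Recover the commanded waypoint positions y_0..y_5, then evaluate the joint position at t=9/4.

y_0=-5 y_1=5 y_2=4 y_3=2 y_4=-1 y_5=-2
S(9/4) = 18407/5120

y_0 = S_0(0) = a_0 = -5
y_1 = S_1(0) = a_1 = 5
y_2 = S_2(0) = a_2 = 4
y_3 = S_3(0) = a_3 = 2
y_4 = S_4(0) = a_4 = -1
y_5 = S_4(1) = -2
t_q=9/4 is in segment 0 (τ=9/4); S_0(τ)=18407/5120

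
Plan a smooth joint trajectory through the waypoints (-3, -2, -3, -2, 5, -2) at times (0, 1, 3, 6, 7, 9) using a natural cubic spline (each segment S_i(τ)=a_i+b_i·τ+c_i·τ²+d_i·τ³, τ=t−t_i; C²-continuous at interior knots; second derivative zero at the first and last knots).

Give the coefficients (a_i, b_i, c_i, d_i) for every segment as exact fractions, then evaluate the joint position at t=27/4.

  seg 0: a=-3 b=4061/3462 c=0 d=-599/3462
  seg 1: a=-2 b=1132/1731 c=-599/1154 d=-401/13848
  seg 2: a=-3 b=-6127/3462 c=-1599/2308 d=3217/6924
  seg 3: a=-2 b=45823/6924 c=2013/577 d=-21511/6924
  seg 4: a=5 b=14801/3462 c=-13459/2308 d=13459/13848
S(27/4) = 534017/147712

Δ: Δ0=1, Δ1=-1/2, Δ2=1/3, Δ3=7, Δ4=-7/2
row 1: diag=6, rhs=-9; c'=1/3, d'=-3/2
row 2: denom=10−2·1/3=28/3; d'=(5−2·-3/2)/(28/3)=6/7
row 3: denom=8−3·9/28=197/28; d'=(40−3·6/7)/(197/28)=1048/197
row 4: denom=6−1·28/197=1154/197; d'=(-63−1·1048/197)/(1154/197)=-13459/1154
back: M4=-13459/1154
back: M3=1048/197−28/197·-13459/1154=4026/577
back: M2=6/7−9/28·4026/577=-1599/1154
back: M1=-3/2−1/3·-1599/1154=-599/577
M: M0=0, M1=-599/577, M2=-1599/1154, M3=4026/577, M4=-13459/1154, M5=0
seg 0: a=-3, c=M0/2=0, d=(M1−M0)/(6·1)=-599/3462, b=Δ0−h0·(2M0+M1)/6=4061/3462
seg 1: a=-2, c=M1/2=-599/1154, d=(M2−M1)/(6·2)=-401/13848, b=Δ1−h1·(2M1+M2)/6=1132/1731
seg 2: a=-3, c=M2/2=-1599/2308, d=(M3−M2)/(6·3)=3217/6924, b=Δ2−h2·(2M2+M3)/6=-6127/3462
seg 3: a=-2, c=M3/2=2013/577, d=(M4−M3)/(6·1)=-21511/6924, b=Δ3−h3·(2M3+M4)/6=45823/6924
seg 4: a=5, c=M4/2=-13459/2308, d=(M5−M4)/(6·2)=13459/13848, b=Δ4−h4·(2M4+M5)/6=14801/3462
t_q=27/4 → seg 3, τ=3/4; S=-2+45823/6924·τ+2013/577·τ²+-21511/6924·τ³=534017/147712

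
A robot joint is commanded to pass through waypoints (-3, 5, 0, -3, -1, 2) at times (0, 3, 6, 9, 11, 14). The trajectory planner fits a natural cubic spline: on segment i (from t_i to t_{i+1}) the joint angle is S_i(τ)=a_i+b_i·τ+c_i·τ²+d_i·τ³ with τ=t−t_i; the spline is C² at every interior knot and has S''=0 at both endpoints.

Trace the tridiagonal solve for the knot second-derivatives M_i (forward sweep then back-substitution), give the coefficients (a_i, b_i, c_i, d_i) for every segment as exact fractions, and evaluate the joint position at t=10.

  seg 0: a=-3 b=843/220 c=0 d=-769/5940
  seg 1: a=5 b=37/110 c=-769/660 d=197/1188
  seg 2: a=0 b=-479/220 c=18/55 d=43/1980
  seg 3: a=-3 b=41/110 c=23/44 d=-23/220
  seg 4: a=-1 b=133/110 c=-23/220 d=23/1980
S(10) = -243/110

Δ: Δ0=8/3, Δ1=-5/3, Δ2=-1, Δ3=1, Δ4=1
row 1: diag=12, rhs=-26; c'=1/4, d'=-13/6
row 2: denom=12−3·1/4=45/4; d'=(4−3·-13/6)/(45/4)=14/15
row 3: denom=10−3·4/15=46/5; d'=(12−3·14/15)/(46/5)=1
row 4: denom=10−2·5/23=220/23; d'=(0−2·1)/(220/23)=-23/110
back: M4=-23/110
back: M3=1−5/23·-23/110=23/22
back: M2=14/15−4/15·23/22=36/55
back: M1=-13/6−1/4·36/55=-769/330
M: M0=0, M1=-769/330, M2=36/55, M3=23/22, M4=-23/110, M5=0
seg 0: a=-3, c=M0/2=0, d=(M1−M0)/(6·3)=-769/5940, b=Δ0−h0·(2M0+M1)/6=843/220
seg 1: a=5, c=M1/2=-769/660, d=(M2−M1)/(6·3)=197/1188, b=Δ1−h1·(2M1+M2)/6=37/110
seg 2: a=0, c=M2/2=18/55, d=(M3−M2)/(6·3)=43/1980, b=Δ2−h2·(2M2+M3)/6=-479/220
seg 3: a=-3, c=M3/2=23/44, d=(M4−M3)/(6·2)=-23/220, b=Δ3−h3·(2M3+M4)/6=41/110
seg 4: a=-1, c=M4/2=-23/220, d=(M5−M4)/(6·3)=23/1980, b=Δ4−h4·(2M4+M5)/6=133/110
t_q=10 → seg 3, τ=1; S=-3+41/110·τ+23/44·τ²+-23/220·τ³=-243/110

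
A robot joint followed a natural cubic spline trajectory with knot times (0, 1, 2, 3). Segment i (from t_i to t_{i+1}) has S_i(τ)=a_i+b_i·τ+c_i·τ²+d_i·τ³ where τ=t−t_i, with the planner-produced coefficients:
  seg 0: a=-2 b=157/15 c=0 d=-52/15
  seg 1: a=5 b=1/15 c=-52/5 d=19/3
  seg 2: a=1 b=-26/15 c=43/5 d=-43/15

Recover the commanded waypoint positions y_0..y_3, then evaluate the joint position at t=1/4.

y_0=-2 y_1=5 y_2=1 y_3=5
S(1/4) = 9/16

y_0 = S_0(0) = a_0 = -2
y_1 = S_1(0) = a_1 = 5
y_2 = S_2(0) = a_2 = 1
y_3 = S_2(1) = 5
t_q=1/4 is in segment 0 (τ=1/4); S_0(τ)=9/16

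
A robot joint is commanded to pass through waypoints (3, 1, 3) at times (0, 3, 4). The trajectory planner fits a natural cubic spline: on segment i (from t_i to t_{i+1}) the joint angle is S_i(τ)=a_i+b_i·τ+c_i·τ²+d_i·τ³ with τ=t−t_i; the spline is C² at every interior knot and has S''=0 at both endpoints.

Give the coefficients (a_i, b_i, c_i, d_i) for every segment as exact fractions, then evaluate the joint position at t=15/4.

  seg 0: a=3 b=-5/3 c=0 d=1/9
  seg 1: a=1 b=4/3 c=1 d=-1/3
S(15/4) = 155/64

Δ: Δ0=-2/3, Δ1=2
row 1: diag=8, rhs=16; c'=1/8, d'=2
back: M1=2
M: M0=0, M1=2, M2=0
seg 0: a=3, c=M0/2=0, d=(M1−M0)/(6·3)=1/9, b=Δ0−h0·(2M0+M1)/6=-5/3
seg 1: a=1, c=M1/2=1, d=(M2−M1)/(6·1)=-1/3, b=Δ1−h1·(2M1+M2)/6=4/3
t_q=15/4 → seg 1, τ=3/4; S=1+4/3·τ+1·τ²+-1/3·τ³=155/64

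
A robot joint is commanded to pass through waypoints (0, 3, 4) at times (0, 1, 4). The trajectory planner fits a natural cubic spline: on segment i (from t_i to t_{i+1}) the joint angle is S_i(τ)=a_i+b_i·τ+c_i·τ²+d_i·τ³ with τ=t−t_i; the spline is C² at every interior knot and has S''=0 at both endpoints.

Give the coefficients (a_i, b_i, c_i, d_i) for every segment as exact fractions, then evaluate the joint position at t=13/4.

Δ: Δ0=3, Δ1=1/3
row 1: diag=8, rhs=-16; c'=3/8, d'=-2
back: M1=-2
M: M0=0, M1=-2, M2=0
seg 0: a=0, c=M0/2=0, d=(M1−M0)/(6·1)=-1/3, b=Δ0−h0·(2M0+M1)/6=10/3
seg 1: a=3, c=M1/2=-1, d=(M2−M1)/(6·3)=1/9, b=Δ1−h1·(2M1+M2)/6=7/3
t_q=13/4 → seg 1, τ=9/4; S=3+7/3·τ+-1·τ²+1/9·τ³=285/64

  seg 0: a=0 b=10/3 c=0 d=-1/3
  seg 1: a=3 b=7/3 c=-1 d=1/9
S(13/4) = 285/64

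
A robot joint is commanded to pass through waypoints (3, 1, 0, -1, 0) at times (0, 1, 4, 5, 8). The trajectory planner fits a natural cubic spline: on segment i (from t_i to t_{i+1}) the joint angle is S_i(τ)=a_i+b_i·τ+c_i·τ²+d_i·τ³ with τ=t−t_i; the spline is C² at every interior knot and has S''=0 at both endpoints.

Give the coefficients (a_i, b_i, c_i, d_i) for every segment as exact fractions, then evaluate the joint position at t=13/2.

  seg 0: a=3 b=-989/432 c=0 d=125/432
  seg 1: a=1 b=-307/216 c=125/144 d=-655/3888
  seg 2: a=0 b=-329/432 c=-35/54 d=59/144
  seg 3: a=-1 b=-179/216 c=251/432 d=-251/3888
S(13/2) = -443/384

Δ: Δ0=-2, Δ1=-1/3, Δ2=-1, Δ3=1/3
row 1: diag=8, rhs=10; c'=3/8, d'=5/4
row 2: denom=8−3·3/8=55/8; d'=(-4−3·5/4)/(55/8)=-62/55
row 3: denom=8−1·8/55=432/55; d'=(8−1·-62/55)/(432/55)=251/216
back: M3=251/216
back: M2=-62/55−8/55·251/216=-35/27
back: M1=5/4−3/8·-35/27=125/72
M: M0=0, M1=125/72, M2=-35/27, M3=251/216, M4=0
seg 0: a=3, c=M0/2=0, d=(M1−M0)/(6·1)=125/432, b=Δ0−h0·(2M0+M1)/6=-989/432
seg 1: a=1, c=M1/2=125/144, d=(M2−M1)/(6·3)=-655/3888, b=Δ1−h1·(2M1+M2)/6=-307/216
seg 2: a=0, c=M2/2=-35/54, d=(M3−M2)/(6·1)=59/144, b=Δ2−h2·(2M2+M3)/6=-329/432
seg 3: a=-1, c=M3/2=251/432, d=(M4−M3)/(6·3)=-251/3888, b=Δ3−h3·(2M3+M4)/6=-179/216
t_q=13/2 → seg 3, τ=3/2; S=-1+-179/216·τ+251/432·τ²+-251/3888·τ³=-443/384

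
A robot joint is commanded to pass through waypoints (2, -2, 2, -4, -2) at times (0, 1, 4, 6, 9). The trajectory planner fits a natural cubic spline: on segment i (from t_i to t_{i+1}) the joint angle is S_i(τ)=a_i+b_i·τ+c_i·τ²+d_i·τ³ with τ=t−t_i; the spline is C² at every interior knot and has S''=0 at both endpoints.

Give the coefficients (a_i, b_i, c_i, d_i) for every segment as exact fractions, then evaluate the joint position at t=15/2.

Δ: Δ0=-4, Δ1=4/3, Δ2=-3, Δ3=2/3
row 1: diag=8, rhs=32; c'=3/8, d'=4
row 2: denom=10−3·3/8=71/8; d'=(-26−3·4)/(71/8)=-304/71
row 3: denom=10−2·16/71=678/71; d'=(22−2·-304/71)/(678/71)=1085/339
back: M3=1085/339
back: M2=-304/71−16/71·1085/339=-1696/339
back: M1=4−3/8·-1696/339=664/113
M: M0=0, M1=664/113, M2=-1696/339, M3=1085/339, M4=0
seg 0: a=2, c=M0/2=0, d=(M1−M0)/(6·1)=332/339, b=Δ0−h0·(2M0+M1)/6=-1688/339
seg 1: a=-2, c=M1/2=332/113, d=(M2−M1)/(6·3)=-1844/3051, b=Δ1−h1·(2M1+M2)/6=-692/339
seg 2: a=2, c=M2/2=-848/339, d=(M3−M2)/(6·2)=309/452, b=Δ2−h2·(2M2+M3)/6=-248/339
seg 3: a=-4, c=M3/2=1085/678, d=(M4−M3)/(6·3)=-1085/6102, b=Δ3−h3·(2M3+M4)/6=-859/339
t_q=15/2 → seg 3, τ=3/2; S=-4+-859/339·τ+1085/678·τ²+-1085/6102·τ³=-8679/1808

  seg 0: a=2 b=-1688/339 c=0 d=332/339
  seg 1: a=-2 b=-692/339 c=332/113 d=-1844/3051
  seg 2: a=2 b=-248/339 c=-848/339 d=309/452
  seg 3: a=-4 b=-859/339 c=1085/678 d=-1085/6102
S(15/2) = -8679/1808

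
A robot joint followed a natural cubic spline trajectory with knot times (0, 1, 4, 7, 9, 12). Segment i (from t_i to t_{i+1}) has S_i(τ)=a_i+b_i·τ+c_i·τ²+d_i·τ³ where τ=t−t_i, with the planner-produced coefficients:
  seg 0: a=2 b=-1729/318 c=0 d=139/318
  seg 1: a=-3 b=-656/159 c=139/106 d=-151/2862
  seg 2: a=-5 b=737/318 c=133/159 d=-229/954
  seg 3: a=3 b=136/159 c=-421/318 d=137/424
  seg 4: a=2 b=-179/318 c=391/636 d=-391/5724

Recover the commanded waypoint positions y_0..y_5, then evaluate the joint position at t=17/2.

y_0 = S_0(0) = a_0 = 2
y_1 = S_1(0) = a_1 = -3
y_2 = S_2(0) = a_2 = -5
y_3 = S_3(0) = a_3 = 3
y_4 = S_4(0) = a_4 = 2
y_5 = S_4(3) = 4
t_q=17/2 is in segment 3 (τ=3/2); S_3(τ)=8123/3392

y_0=2 y_1=-3 y_2=-5 y_3=3 y_4=2 y_5=4
S(17/2) = 8123/3392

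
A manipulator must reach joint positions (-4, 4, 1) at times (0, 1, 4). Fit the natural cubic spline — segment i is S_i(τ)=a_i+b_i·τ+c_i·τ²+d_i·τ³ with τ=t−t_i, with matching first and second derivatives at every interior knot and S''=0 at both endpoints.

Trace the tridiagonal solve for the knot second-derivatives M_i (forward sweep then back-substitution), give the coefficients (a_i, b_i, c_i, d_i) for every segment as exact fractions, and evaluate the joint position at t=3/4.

  seg 0: a=-4 b=73/8 c=0 d=-9/8
  seg 1: a=4 b=23/4 c=-27/8 d=3/8
S(3/4) = 1213/512

Δ: Δ0=8, Δ1=-1
row 1: diag=8, rhs=-54; c'=3/8, d'=-27/4
back: M1=-27/4
M: M0=0, M1=-27/4, M2=0
seg 0: a=-4, c=M0/2=0, d=(M1−M0)/(6·1)=-9/8, b=Δ0−h0·(2M0+M1)/6=73/8
seg 1: a=4, c=M1/2=-27/8, d=(M2−M1)/(6·3)=3/8, b=Δ1−h1·(2M1+M2)/6=23/4
t_q=3/4 → seg 0, τ=3/4; S=-4+73/8·τ+0·τ²+-9/8·τ³=1213/512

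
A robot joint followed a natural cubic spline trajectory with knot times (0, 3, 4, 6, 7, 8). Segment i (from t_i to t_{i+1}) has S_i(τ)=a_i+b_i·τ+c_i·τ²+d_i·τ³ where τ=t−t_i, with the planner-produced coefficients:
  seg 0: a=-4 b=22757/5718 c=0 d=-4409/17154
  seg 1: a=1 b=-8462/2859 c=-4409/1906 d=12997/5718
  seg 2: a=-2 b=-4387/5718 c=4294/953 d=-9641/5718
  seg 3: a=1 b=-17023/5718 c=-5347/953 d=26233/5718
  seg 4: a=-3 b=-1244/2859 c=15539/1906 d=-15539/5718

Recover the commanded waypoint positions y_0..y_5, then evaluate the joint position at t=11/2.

y_0=-4 y_1=1 y_2=-2 y_3=1 y_4=-3 y_5=2
S(11/2) = 19771/15248

y_0 = S_0(0) = a_0 = -4
y_1 = S_1(0) = a_1 = 1
y_2 = S_2(0) = a_2 = -2
y_3 = S_3(0) = a_3 = 1
y_4 = S_4(0) = a_4 = -3
y_5 = S_4(1) = 2
t_q=11/2 is in segment 2 (τ=3/2); S_2(τ)=19771/15248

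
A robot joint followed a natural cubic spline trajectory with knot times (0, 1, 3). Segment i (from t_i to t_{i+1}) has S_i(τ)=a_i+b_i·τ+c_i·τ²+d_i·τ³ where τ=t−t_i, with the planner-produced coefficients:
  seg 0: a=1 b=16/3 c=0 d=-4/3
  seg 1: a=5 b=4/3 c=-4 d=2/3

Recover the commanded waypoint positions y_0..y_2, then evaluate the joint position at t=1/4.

y_0 = S_0(0) = a_0 = 1
y_1 = S_1(0) = a_1 = 5
y_2 = S_1(2) = -3
t_q=1/4 is in segment 0 (τ=1/4); S_0(τ)=37/16

y_0=1 y_1=5 y_2=-3
S(1/4) = 37/16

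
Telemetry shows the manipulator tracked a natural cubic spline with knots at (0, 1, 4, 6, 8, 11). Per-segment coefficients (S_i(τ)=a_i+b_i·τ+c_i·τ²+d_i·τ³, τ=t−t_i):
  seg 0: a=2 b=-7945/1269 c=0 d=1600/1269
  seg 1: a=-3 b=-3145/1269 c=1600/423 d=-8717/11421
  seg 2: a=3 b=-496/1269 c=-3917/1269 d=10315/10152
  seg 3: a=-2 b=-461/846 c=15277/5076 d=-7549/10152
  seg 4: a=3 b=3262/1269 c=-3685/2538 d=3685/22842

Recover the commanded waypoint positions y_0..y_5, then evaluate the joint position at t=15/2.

y_0 = S_0(0) = a_0 = 2
y_1 = S_1(0) = a_1 = -3
y_2 = S_2(0) = a_2 = 3
y_3 = S_3(0) = a_3 = -2
y_4 = S_4(0) = a_4 = 3
y_5 = S_4(3) = 2
t_q=15/2 is in segment 3 (τ=3/2); S_3(τ)=13037/9024

y_0=2 y_1=-3 y_2=3 y_3=-2 y_4=3 y_5=2
S(15/2) = 13037/9024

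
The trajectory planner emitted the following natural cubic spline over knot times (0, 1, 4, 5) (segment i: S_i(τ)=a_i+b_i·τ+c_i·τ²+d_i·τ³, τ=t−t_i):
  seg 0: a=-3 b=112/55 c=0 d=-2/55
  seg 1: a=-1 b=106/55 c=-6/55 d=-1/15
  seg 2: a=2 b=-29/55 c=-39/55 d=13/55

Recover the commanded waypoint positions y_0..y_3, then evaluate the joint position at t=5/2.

y_0=-3 y_1=-1 y_2=2 y_3=1
S(5/2) = 125/88

y_0 = S_0(0) = a_0 = -3
y_1 = S_1(0) = a_1 = -1
y_2 = S_2(0) = a_2 = 2
y_3 = S_2(1) = 1
t_q=5/2 is in segment 1 (τ=3/2); S_1(τ)=125/88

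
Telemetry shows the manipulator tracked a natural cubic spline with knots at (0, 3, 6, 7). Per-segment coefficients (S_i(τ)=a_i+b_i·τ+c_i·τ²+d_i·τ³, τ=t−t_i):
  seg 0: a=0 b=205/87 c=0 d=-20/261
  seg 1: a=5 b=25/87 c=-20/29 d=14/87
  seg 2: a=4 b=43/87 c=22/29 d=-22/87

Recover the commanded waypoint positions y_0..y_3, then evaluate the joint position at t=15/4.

y_0 = S_0(0) = a_0 = 0
y_1 = S_1(0) = a_1 = 5
y_2 = S_2(0) = a_2 = 4
y_3 = S_2(1) = 5
t_q=15/4 is in segment 1 (τ=3/4); S_1(τ)=4543/928

y_0=0 y_1=5 y_2=4 y_3=5
S(15/4) = 4543/928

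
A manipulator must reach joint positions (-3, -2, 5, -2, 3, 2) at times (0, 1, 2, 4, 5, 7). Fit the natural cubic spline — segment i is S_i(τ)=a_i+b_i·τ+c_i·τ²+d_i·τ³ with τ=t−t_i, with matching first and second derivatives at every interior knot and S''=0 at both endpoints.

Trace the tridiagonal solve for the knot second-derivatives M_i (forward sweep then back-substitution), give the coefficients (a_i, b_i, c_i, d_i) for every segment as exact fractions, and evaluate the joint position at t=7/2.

Δ: Δ0=1, Δ1=7, Δ2=-7/2, Δ3=5, Δ4=-1/2
row 1: diag=4, rhs=36; c'=1/4, d'=9
row 2: denom=6−1·1/4=23/4; d'=(-63−1·9)/(23/4)=-288/23
row 3: denom=6−2·8/23=122/23; d'=(51−2·-288/23)/(122/23)=1749/122
row 4: denom=6−1·23/122=709/122; d'=(-33−1·1749/122)/(709/122)=-5775/709
back: M4=-5775/709
back: M3=1749/122−23/122·-5775/709=11253/709
back: M2=-288/23−8/23·11253/709=-12792/709
back: M1=9−1/4·-12792/709=9579/709
M: M0=0, M1=9579/709, M2=-12792/709, M3=11253/709, M4=-5775/709, M5=0
seg 0: a=-3, c=M0/2=0, d=(M1−M0)/(6·1)=3193/1418, b=Δ0−h0·(2M0+M1)/6=-1775/1418
seg 1: a=-2, c=M1/2=9579/1418, d=(M2−M1)/(6·1)=-7457/1418, b=Δ1−h1·(2M1+M2)/6=3902/709
seg 2: a=5, c=M2/2=-6396/709, d=(M3−M2)/(6·2)=8015/2836, b=Δ2−h2·(2M2+M3)/6=4591/1418
seg 3: a=-2, c=M3/2=11253/1418, d=(M4−M3)/(6·1)=-2838/709, b=Δ3−h3·(2M3+M4)/6=1513/1418
seg 4: a=3, c=M4/2=-5775/1418, d=(M5−M4)/(6·2)=1925/2836, b=Δ4−h4·(2M4+M5)/6=6991/1418
t_q=7/2 → seg 2, τ=3/2; S=5+4591/1418·τ+-6396/709·τ²+8015/2836·τ³=-20483/22688

  seg 0: a=-3 b=-1775/1418 c=0 d=3193/1418
  seg 1: a=-2 b=3902/709 c=9579/1418 d=-7457/1418
  seg 2: a=5 b=4591/1418 c=-6396/709 d=8015/2836
  seg 3: a=-2 b=1513/1418 c=11253/1418 d=-2838/709
  seg 4: a=3 b=6991/1418 c=-5775/1418 d=1925/2836
S(7/2) = -20483/22688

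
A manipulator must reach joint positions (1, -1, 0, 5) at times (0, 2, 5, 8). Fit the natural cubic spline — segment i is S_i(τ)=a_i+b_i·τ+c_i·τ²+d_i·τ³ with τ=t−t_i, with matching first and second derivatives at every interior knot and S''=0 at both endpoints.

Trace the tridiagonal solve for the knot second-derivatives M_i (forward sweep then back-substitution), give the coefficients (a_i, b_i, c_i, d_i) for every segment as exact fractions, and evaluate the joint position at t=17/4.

  seg 0: a=1 b=-45/37 c=0 d=2/37
  seg 1: a=-1 b=-21/37 c=12/37 d=-8/999
  seg 2: a=0 b=43/37 c=28/111 d=-28/999
S(17/4) = -215/296

Δ: Δ0=-1, Δ1=1/3, Δ2=5/3
row 1: diag=10, rhs=8; c'=3/10, d'=4/5
row 2: denom=12−3·3/10=111/10; d'=(8−3·4/5)/(111/10)=56/111
back: M2=56/111
back: M1=4/5−3/10·56/111=24/37
M: M0=0, M1=24/37, M2=56/111, M3=0
seg 0: a=1, c=M0/2=0, d=(M1−M0)/(6·2)=2/37, b=Δ0−h0·(2M0+M1)/6=-45/37
seg 1: a=-1, c=M1/2=12/37, d=(M2−M1)/(6·3)=-8/999, b=Δ1−h1·(2M1+M2)/6=-21/37
seg 2: a=0, c=M2/2=28/111, d=(M3−M2)/(6·3)=-28/999, b=Δ2−h2·(2M2+M3)/6=43/37
t_q=17/4 → seg 1, τ=9/4; S=-1+-21/37·τ+12/37·τ²+-8/999·τ³=-215/296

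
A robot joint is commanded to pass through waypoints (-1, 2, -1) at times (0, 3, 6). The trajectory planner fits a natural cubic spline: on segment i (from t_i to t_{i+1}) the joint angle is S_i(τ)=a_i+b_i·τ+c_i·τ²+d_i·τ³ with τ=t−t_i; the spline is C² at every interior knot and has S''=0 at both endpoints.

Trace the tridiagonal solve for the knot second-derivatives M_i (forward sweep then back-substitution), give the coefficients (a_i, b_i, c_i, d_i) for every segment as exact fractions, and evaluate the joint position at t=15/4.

  seg 0: a=-1 b=3/2 c=0 d=-1/18
  seg 1: a=2 b=0 c=-1/2 d=1/18
S(15/4) = 223/128

Δ: Δ0=1, Δ1=-1
row 1: diag=12, rhs=-12; c'=1/4, d'=-1
back: M1=-1
M: M0=0, M1=-1, M2=0
seg 0: a=-1, c=M0/2=0, d=(M1−M0)/(6·3)=-1/18, b=Δ0−h0·(2M0+M1)/6=3/2
seg 1: a=2, c=M1/2=-1/2, d=(M2−M1)/(6·3)=1/18, b=Δ1−h1·(2M1+M2)/6=0
t_q=15/4 → seg 1, τ=3/4; S=2+0·τ+-1/2·τ²+1/18·τ³=223/128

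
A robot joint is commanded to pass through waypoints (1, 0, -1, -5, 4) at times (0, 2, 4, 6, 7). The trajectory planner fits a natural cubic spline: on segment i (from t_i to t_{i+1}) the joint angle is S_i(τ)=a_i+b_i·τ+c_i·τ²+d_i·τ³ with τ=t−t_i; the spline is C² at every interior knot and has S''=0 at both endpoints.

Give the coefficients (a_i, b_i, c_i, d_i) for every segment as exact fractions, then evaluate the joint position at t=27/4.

Δ: Δ0=-1/2, Δ1=-1/2, Δ2=-2, Δ3=9
row 1: diag=8, rhs=0; c'=1/4, d'=0
row 2: denom=8−2·1/4=15/2; d'=(-9−2·0)/(15/2)=-6/5
row 3: denom=6−2·4/15=82/15; d'=(66−2·-6/5)/(82/15)=513/41
back: M3=513/41
back: M2=-6/5−4/15·513/41=-186/41
back: M1=0−1/4·-186/41=93/82
M: M0=0, M1=93/82, M2=-186/41, M3=513/41, M4=0
seg 0: a=1, c=M0/2=0, d=(M1−M0)/(6·2)=31/328, b=Δ0−h0·(2M0+M1)/6=-36/41
seg 1: a=0, c=M1/2=93/164, d=(M2−M1)/(6·2)=-155/328, b=Δ1−h1·(2M1+M2)/6=21/82
seg 2: a=-1, c=M2/2=-93/41, d=(M3−M2)/(6·2)=233/164, b=Δ2−h2·(2M2+M3)/6=-129/41
seg 3: a=-5, c=M3/2=513/82, d=(M4−M3)/(6·1)=-171/82, b=Δ3−h3·(2M3+M4)/6=198/41
t_q=27/4 → seg 3, τ=3/4; S=-5+198/41·τ+513/82·τ²+-171/82·τ³=6619/5248

  seg 0: a=1 b=-36/41 c=0 d=31/328
  seg 1: a=0 b=21/82 c=93/164 d=-155/328
  seg 2: a=-1 b=-129/41 c=-93/41 d=233/164
  seg 3: a=-5 b=198/41 c=513/82 d=-171/82
S(27/4) = 6619/5248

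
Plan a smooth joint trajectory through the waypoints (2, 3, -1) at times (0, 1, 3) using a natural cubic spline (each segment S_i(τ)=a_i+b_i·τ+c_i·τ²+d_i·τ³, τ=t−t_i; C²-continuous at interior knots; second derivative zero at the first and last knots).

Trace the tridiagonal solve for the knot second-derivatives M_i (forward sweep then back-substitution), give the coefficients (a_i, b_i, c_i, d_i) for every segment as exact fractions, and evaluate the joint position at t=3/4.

  seg 0: a=2 b=3/2 c=0 d=-1/2
  seg 1: a=3 b=0 c=-3/2 d=1/4
S(3/4) = 373/128

Δ: Δ0=1, Δ1=-2
row 1: diag=6, rhs=-18; c'=1/3, d'=-3
back: M1=-3
M: M0=0, M1=-3, M2=0
seg 0: a=2, c=M0/2=0, d=(M1−M0)/(6·1)=-1/2, b=Δ0−h0·(2M0+M1)/6=3/2
seg 1: a=3, c=M1/2=-3/2, d=(M2−M1)/(6·2)=1/4, b=Δ1−h1·(2M1+M2)/6=0
t_q=3/4 → seg 0, τ=3/4; S=2+3/2·τ+0·τ²+-1/2·τ³=373/128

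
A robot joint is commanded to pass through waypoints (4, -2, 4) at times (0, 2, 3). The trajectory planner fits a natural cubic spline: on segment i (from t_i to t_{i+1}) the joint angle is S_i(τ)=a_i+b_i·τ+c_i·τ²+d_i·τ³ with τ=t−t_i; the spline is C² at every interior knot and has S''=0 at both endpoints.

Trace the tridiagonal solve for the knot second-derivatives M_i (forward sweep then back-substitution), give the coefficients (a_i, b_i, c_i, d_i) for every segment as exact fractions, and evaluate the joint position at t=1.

Δ: Δ0=-3, Δ1=6
row 1: diag=6, rhs=54; c'=1/6, d'=9
back: M1=9
M: M0=0, M1=9, M2=0
seg 0: a=4, c=M0/2=0, d=(M1−M0)/(6·2)=3/4, b=Δ0−h0·(2M0+M1)/6=-6
seg 1: a=-2, c=M1/2=9/2, d=(M2−M1)/(6·1)=-3/2, b=Δ1−h1·(2M1+M2)/6=3
t_q=1 → seg 0, τ=1; S=4+-6·τ+0·τ²+3/4·τ³=-5/4

  seg 0: a=4 b=-6 c=0 d=3/4
  seg 1: a=-2 b=3 c=9/2 d=-3/2
S(1) = -5/4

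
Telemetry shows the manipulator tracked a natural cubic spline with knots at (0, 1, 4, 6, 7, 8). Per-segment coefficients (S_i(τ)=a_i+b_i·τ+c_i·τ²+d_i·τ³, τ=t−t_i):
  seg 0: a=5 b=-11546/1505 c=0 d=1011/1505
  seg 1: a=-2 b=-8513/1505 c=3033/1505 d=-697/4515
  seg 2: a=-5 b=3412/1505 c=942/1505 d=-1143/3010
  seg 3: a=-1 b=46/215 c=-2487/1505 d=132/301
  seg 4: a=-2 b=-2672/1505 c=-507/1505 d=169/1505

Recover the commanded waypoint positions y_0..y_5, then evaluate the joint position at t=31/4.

y_0 = S_0(0) = a_0 = 5
y_1 = S_1(0) = a_1 = -2
y_2 = S_2(0) = a_2 = -5
y_3 = S_3(0) = a_3 = -1
y_4 = S_4(0) = a_4 = -2
y_5 = S_4(1) = -4
t_q=31/4 is in segment 4 (τ=3/4); S_4(τ)=-66917/19264

y_0=5 y_1=-2 y_2=-5 y_3=-1 y_4=-2 y_5=-4
S(31/4) = -66917/19264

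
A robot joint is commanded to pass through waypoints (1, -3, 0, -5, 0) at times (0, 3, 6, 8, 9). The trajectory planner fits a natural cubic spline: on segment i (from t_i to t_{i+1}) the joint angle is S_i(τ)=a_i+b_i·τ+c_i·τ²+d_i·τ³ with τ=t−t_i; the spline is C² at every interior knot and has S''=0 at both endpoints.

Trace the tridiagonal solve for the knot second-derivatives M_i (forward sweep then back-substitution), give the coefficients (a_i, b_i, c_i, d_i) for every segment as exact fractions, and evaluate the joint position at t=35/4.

Δ: Δ0=-4/3, Δ1=1, Δ2=-5/2, Δ3=5
row 1: diag=12, rhs=14; c'=1/4, d'=7/6
row 2: denom=10−3·1/4=37/4; d'=(-21−3·7/6)/(37/4)=-98/37
row 3: denom=6−2·8/37=206/37; d'=(45−2·-98/37)/(206/37)=1861/206
back: M3=1861/206
back: M2=-98/37−8/37·1861/206=-474/103
back: M1=7/6−1/4·-474/103=716/309
M: M0=0, M1=716/309, M2=-474/103, M3=1861/206, M4=0
seg 0: a=1, c=M0/2=0, d=(M1−M0)/(6·3)=358/2781, b=Δ0−h0·(2M0+M1)/6=-770/309
seg 1: a=-3, c=M1/2=358/309, d=(M2−M1)/(6·3)=-1069/2781, b=Δ1−h1·(2M1+M2)/6=304/309
seg 2: a=0, c=M2/2=-237/103, d=(M3−M2)/(6·2)=2809/2472, b=Δ2−h2·(2M2+M3)/6=-755/309
seg 3: a=-5, c=M3/2=1861/412, d=(M4−M3)/(6·1)=-1861/1236, b=Δ3−h3·(2M3+M4)/6=1229/618
t_q=35/4 → seg 3, τ=3/4; S=-5+1229/618·τ+1861/412·τ²+-1861/1236·τ³=-42265/26368

  seg 0: a=1 b=-770/309 c=0 d=358/2781
  seg 1: a=-3 b=304/309 c=358/309 d=-1069/2781
  seg 2: a=0 b=-755/309 c=-237/103 d=2809/2472
  seg 3: a=-5 b=1229/618 c=1861/412 d=-1861/1236
S(35/4) = -42265/26368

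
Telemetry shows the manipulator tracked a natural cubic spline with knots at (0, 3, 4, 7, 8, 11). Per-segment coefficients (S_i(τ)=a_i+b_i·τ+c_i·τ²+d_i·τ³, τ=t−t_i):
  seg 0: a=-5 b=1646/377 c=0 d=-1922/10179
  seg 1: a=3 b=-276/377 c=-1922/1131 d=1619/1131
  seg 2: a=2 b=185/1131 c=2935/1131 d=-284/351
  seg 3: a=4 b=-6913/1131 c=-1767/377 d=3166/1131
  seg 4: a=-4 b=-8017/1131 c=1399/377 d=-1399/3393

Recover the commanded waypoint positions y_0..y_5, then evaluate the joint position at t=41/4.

y_0=-5 y_1=3 y_2=2 y_3=4 y_4=-4 y_5=-3
S(41/4) = -141371/24128

y_0 = S_0(0) = a_0 = -5
y_1 = S_1(0) = a_1 = 3
y_2 = S_2(0) = a_2 = 2
y_3 = S_3(0) = a_3 = 4
y_4 = S_4(0) = a_4 = -4
y_5 = S_4(3) = -3
t_q=41/4 is in segment 4 (τ=9/4); S_4(τ)=-141371/24128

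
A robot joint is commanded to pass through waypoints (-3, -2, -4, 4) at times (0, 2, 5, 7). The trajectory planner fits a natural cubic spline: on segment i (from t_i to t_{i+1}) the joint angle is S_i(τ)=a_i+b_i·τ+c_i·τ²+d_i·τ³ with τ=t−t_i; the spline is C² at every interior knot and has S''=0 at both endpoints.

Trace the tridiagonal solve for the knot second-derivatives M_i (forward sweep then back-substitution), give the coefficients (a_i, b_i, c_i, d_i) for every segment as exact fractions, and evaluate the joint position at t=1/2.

  seg 0: a=-3 b=83/78 c=0 d=-11/78
  seg 1: a=-2 b=-49/78 c=-11/13 d=5/18
  seg 2: a=-4 b=70/39 c=43/26 d=-43/156
S(1/2) = -517/208

Δ: Δ0=1/2, Δ1=-2/3, Δ2=4
row 1: diag=10, rhs=-7; c'=3/10, d'=-7/10
row 2: denom=10−3·3/10=91/10; d'=(28−3·-7/10)/(91/10)=43/13
back: M2=43/13
back: M1=-7/10−3/10·43/13=-22/13
M: M0=0, M1=-22/13, M2=43/13, M3=0
seg 0: a=-3, c=M0/2=0, d=(M1−M0)/(6·2)=-11/78, b=Δ0−h0·(2M0+M1)/6=83/78
seg 1: a=-2, c=M1/2=-11/13, d=(M2−M1)/(6·3)=5/18, b=Δ1−h1·(2M1+M2)/6=-49/78
seg 2: a=-4, c=M2/2=43/26, d=(M3−M2)/(6·2)=-43/156, b=Δ2−h2·(2M2+M3)/6=70/39
t_q=1/2 → seg 0, τ=1/2; S=-3+83/78·τ+0·τ²+-11/78·τ³=-517/208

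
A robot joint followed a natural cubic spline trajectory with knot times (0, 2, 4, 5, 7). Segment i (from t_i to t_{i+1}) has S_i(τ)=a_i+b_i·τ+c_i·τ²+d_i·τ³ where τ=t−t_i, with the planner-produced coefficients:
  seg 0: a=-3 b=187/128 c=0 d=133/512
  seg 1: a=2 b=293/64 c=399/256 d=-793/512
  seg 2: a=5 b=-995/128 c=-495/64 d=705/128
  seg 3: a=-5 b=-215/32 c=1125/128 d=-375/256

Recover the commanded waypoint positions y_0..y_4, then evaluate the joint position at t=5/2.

y_0 = S_0(0) = a_0 = -3
y_1 = S_1(0) = a_1 = 2
y_2 = S_2(0) = a_2 = 5
y_3 = S_3(0) = a_3 = -5
y_4 = S_3(2) = 5
t_q=5/2 is in segment 1 (τ=1/2); S_1(τ)=18371/4096

y_0=-3 y_1=2 y_2=5 y_3=-5 y_4=5
S(5/2) = 18371/4096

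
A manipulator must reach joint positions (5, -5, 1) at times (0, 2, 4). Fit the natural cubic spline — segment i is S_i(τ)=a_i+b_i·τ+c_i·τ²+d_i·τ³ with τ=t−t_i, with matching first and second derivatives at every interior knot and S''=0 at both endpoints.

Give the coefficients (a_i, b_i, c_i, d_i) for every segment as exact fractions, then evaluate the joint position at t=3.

  seg 0: a=5 b=-7 c=0 d=1/2
  seg 1: a=-5 b=-1 c=3 d=-1/2
S(3) = -7/2

Δ: Δ0=-5, Δ1=3
row 1: diag=8, rhs=48; c'=1/4, d'=6
back: M1=6
M: M0=0, M1=6, M2=0
seg 0: a=5, c=M0/2=0, d=(M1−M0)/(6·2)=1/2, b=Δ0−h0·(2M0+M1)/6=-7
seg 1: a=-5, c=M1/2=3, d=(M2−M1)/(6·2)=-1/2, b=Δ1−h1·(2M1+M2)/6=-1
t_q=3 → seg 1, τ=1; S=-5+-1·τ+3·τ²+-1/2·τ³=-7/2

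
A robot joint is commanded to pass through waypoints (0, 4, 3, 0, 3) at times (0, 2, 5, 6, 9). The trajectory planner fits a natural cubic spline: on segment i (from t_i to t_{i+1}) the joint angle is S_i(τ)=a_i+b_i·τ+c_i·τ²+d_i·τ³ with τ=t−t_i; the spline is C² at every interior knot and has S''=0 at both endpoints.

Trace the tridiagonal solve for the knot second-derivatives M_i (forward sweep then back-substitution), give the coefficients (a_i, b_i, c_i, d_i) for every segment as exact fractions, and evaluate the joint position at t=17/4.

Δ: Δ0=2, Δ1=-1/3, Δ2=-3, Δ3=1
row 1: diag=10, rhs=-14; c'=3/10, d'=-7/5
row 2: denom=8−3·3/10=71/10; d'=(-16−3·-7/5)/(71/10)=-118/71
row 3: denom=8−1·10/71=558/71; d'=(24−1·-118/71)/(558/71)=911/279
back: M3=911/279
back: M2=-118/71−10/71·911/279=-592/279
back: M1=-7/5−3/10·-592/279=-71/93
M: M0=0, M1=-71/93, M2=-592/279, M3=911/279, M4=0
seg 0: a=0, c=M0/2=0, d=(M1−M0)/(6·2)=-71/1116, b=Δ0−h0·(2M0+M1)/6=629/279
seg 1: a=4, c=M1/2=-71/186, d=(M2−M1)/(6·3)=-379/5022, b=Δ1−h1·(2M1+M2)/6=416/279
seg 2: a=3, c=M2/2=-296/279, d=(M3−M2)/(6·1)=167/186, b=Δ2−h2·(2M2+M3)/6=-1583/558
seg 3: a=0, c=M3/2=911/558, d=(M4−M3)/(6·3)=-911/5022, b=Δ3−h3·(2M3+M4)/6=-632/279
t_q=17/4 → seg 1, τ=9/4; S=4+416/279·τ+-71/186·τ²+-379/5022·τ³=18105/3968

  seg 0: a=0 b=629/279 c=0 d=-71/1116
  seg 1: a=4 b=416/279 c=-71/186 d=-379/5022
  seg 2: a=3 b=-1583/558 c=-296/279 d=167/186
  seg 3: a=0 b=-632/279 c=911/558 d=-911/5022
S(17/4) = 18105/3968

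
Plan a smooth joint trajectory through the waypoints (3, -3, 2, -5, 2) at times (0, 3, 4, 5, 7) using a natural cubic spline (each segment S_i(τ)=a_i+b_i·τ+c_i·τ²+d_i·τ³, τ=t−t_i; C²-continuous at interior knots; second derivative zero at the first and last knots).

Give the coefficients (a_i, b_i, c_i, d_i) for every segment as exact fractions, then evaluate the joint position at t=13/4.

Δ: Δ0=-2, Δ1=5, Δ2=-7, Δ3=7/2
row 1: diag=8, rhs=42; c'=1/8, d'=21/4
row 2: denom=4−1·1/8=31/8; d'=(-72−1·21/4)/(31/8)=-618/31
row 3: denom=6−1·8/31=178/31; d'=(63−1·-618/31)/(178/31)=2571/178
back: M3=2571/178
back: M2=-618/31−8/31·2571/178=-2106/89
back: M1=21/4−1/8·-2106/89=1461/178
M: M0=0, M1=1461/178, M2=-2106/89, M3=2571/178, M4=0
seg 0: a=3, c=M0/2=0, d=(M1−M0)/(6·3)=487/1068, b=Δ0−h0·(2M0+M1)/6=-2173/356
seg 1: a=-3, c=M1/2=1461/356, d=(M2−M1)/(6·1)=-1891/356, b=Δ1−h1·(2M1+M2)/6=1105/178
seg 2: a=2, c=M2/2=-1053/89, d=(M3−M2)/(6·1)=2261/356, b=Δ2−h2·(2M2+M3)/6=-541/356
seg 3: a=-5, c=M3/2=2571/356, d=(M4−M3)/(6·2)=-857/712, b=Δ3−h3·(2M3+M4)/6=-1091/178
t_q=13/4 → seg 1, τ=1/4; S=-3+1105/178·τ+1461/356·τ²+-1891/356·τ³=-29039/22784

  seg 0: a=3 b=-2173/356 c=0 d=487/1068
  seg 1: a=-3 b=1105/178 c=1461/356 d=-1891/356
  seg 2: a=2 b=-541/356 c=-1053/89 d=2261/356
  seg 3: a=-5 b=-1091/178 c=2571/356 d=-857/712
S(13/4) = -29039/22784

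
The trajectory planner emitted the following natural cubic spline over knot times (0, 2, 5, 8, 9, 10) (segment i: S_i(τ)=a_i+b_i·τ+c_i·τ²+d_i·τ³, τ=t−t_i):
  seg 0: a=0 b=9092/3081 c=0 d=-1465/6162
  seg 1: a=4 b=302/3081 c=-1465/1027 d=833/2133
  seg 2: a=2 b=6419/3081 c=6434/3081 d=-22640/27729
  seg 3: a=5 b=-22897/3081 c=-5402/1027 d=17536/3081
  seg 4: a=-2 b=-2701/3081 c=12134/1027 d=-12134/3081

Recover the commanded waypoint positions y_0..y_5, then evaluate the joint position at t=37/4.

y_0 = S_0(0) = a_0 = 0
y_1 = S_1(0) = a_1 = 4
y_2 = S_2(0) = a_2 = 2
y_3 = S_3(0) = a_3 = 5
y_4 = S_4(0) = a_4 = -2
y_5 = S_4(1) = 5
t_q=37/4 is in segment 4 (τ=1/4); S_4(τ)=-50685/32864

y_0=0 y_1=4 y_2=2 y_3=5 y_4=-2 y_5=5
S(37/4) = -50685/32864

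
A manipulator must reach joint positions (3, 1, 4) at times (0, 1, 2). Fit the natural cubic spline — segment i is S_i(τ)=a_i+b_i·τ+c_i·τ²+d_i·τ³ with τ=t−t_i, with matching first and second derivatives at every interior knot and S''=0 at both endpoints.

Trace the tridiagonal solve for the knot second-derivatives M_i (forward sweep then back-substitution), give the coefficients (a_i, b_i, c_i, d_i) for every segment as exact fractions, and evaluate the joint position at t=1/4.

  seg 0: a=3 b=-13/4 c=0 d=5/4
  seg 1: a=1 b=1/2 c=15/4 d=-5/4
S(1/4) = 565/256

Δ: Δ0=-2, Δ1=3
row 1: diag=4, rhs=30; c'=1/4, d'=15/2
back: M1=15/2
M: M0=0, M1=15/2, M2=0
seg 0: a=3, c=M0/2=0, d=(M1−M0)/(6·1)=5/4, b=Δ0−h0·(2M0+M1)/6=-13/4
seg 1: a=1, c=M1/2=15/4, d=(M2−M1)/(6·1)=-5/4, b=Δ1−h1·(2M1+M2)/6=1/2
t_q=1/4 → seg 0, τ=1/4; S=3+-13/4·τ+0·τ²+5/4·τ³=565/256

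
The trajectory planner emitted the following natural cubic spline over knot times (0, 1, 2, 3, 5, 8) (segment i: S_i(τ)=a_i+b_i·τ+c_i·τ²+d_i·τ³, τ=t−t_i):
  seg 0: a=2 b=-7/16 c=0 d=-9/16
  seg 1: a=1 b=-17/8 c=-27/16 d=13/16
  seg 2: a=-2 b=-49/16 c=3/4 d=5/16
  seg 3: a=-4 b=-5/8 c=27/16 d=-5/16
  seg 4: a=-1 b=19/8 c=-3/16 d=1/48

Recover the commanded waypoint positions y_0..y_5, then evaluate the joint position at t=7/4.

y_0=2 y_1=1 y_2=-2 y_3=-4 y_4=-1 y_5=5
S(7/4) = -1229/1024

y_0 = S_0(0) = a_0 = 2
y_1 = S_1(0) = a_1 = 1
y_2 = S_2(0) = a_2 = -2
y_3 = S_3(0) = a_3 = -4
y_4 = S_4(0) = a_4 = -1
y_5 = S_4(3) = 5
t_q=7/4 is in segment 1 (τ=3/4); S_1(τ)=-1229/1024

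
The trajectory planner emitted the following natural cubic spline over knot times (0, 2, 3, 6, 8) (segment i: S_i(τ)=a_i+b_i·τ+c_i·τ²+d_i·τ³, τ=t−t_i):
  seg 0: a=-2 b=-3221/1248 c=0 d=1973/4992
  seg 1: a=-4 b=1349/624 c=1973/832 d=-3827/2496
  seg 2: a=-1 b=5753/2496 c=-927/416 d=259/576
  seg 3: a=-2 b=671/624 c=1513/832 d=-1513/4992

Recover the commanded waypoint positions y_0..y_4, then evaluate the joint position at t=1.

y_0 = S_0(0) = a_0 = -2
y_1 = S_1(0) = a_1 = -4
y_2 = S_2(0) = a_2 = -1
y_3 = S_3(0) = a_3 = -2
y_4 = S_3(2) = 5
t_q=1 is in segment 0 (τ=1); S_0(τ)=-6965/1664

y_0=-2 y_1=-4 y_2=-1 y_3=-2 y_4=5
S(1) = -6965/1664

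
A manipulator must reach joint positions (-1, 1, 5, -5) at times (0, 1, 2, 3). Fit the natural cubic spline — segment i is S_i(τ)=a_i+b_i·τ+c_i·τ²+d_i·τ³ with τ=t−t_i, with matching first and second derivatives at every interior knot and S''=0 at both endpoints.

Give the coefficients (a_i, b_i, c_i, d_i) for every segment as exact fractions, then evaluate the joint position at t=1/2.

  seg 0: a=-1 b=8/15 c=0 d=22/15
  seg 1: a=1 b=74/15 c=22/5 d=-16/3
  seg 2: a=5 b=-34/15 c=-58/5 d=58/15
S(1/2) = -11/20

Δ: Δ0=2, Δ1=4, Δ2=-10
row 1: diag=4, rhs=12; c'=1/4, d'=3
row 2: denom=4−1·1/4=15/4; d'=(-84−1·3)/(15/4)=-116/5
back: M2=-116/5
back: M1=3−1/4·-116/5=44/5
M: M0=0, M1=44/5, M2=-116/5, M3=0
seg 0: a=-1, c=M0/2=0, d=(M1−M0)/(6·1)=22/15, b=Δ0−h0·(2M0+M1)/6=8/15
seg 1: a=1, c=M1/2=22/5, d=(M2−M1)/(6·1)=-16/3, b=Δ1−h1·(2M1+M2)/6=74/15
seg 2: a=5, c=M2/2=-58/5, d=(M3−M2)/(6·1)=58/15, b=Δ2−h2·(2M2+M3)/6=-34/15
t_q=1/2 → seg 0, τ=1/2; S=-1+8/15·τ+0·τ²+22/15·τ³=-11/20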